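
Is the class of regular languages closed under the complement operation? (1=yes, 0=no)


Regular languages are closed under:
- Union (DFA product construction)
- Intersection (DFA product construction)
- Complement (swap accept/reject states)
- Concatenation (NFA construction)
- Kleene star (NFA construction)
complement is in this list
Therefore: closed

1


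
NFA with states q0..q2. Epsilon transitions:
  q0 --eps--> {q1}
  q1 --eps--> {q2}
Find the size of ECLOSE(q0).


Starting from q0
Initialize closure = {q0}
Follow epsilon from q0 -> add q1
Follow epsilon from q1 -> add q2
Final closure: {q0, q1, q2}
Size = 3

3


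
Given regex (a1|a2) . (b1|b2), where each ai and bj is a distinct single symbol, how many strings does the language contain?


First group: 2 alternatives
Second group: 2 alternatives
Concatenation: each choice from group 1 pairs with each from group 2
Total = 2 x 2 = 4

4


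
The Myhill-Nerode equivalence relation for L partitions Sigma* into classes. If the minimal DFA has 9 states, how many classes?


Myhill-Nerode theorem:
Number of equivalence classes = number of states in minimal DFA
Minimal DFA states = 9
Therefore equivalence classes = 9

9


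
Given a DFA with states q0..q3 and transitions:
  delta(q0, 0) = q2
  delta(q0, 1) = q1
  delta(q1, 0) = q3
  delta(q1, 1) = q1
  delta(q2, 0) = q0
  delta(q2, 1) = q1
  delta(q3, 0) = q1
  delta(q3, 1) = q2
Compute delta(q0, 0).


Looking up transition function:
delta(q0, 0) in the table
Row: q0, Column: 0
Result: q2

q2


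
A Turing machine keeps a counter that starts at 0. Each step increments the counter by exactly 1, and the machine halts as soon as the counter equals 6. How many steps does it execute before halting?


Counter starts at 0. Counting sequence:
  Step 1: counter = 1
  Step 2: counter = 2
  Step 3: counter = 3
  Step 4: counter = 4
  Step 5: counter = 5
  Step 6: counter = 6
Counter reached 6 -> halt
Total steps = 6

6


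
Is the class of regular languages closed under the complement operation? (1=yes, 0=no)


Regular languages are closed under:
- Union (DFA product construction)
- Intersection (DFA product construction)
- Complement (swap accept/reject states)
- Concatenation (NFA construction)
- Kleene star (NFA construction)
complement is in this list
Therefore: closed

1


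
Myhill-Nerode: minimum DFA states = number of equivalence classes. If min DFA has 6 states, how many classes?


Myhill-Nerode theorem:
Number of equivalence classes = number of states in minimal DFA
Minimal DFA states = 6
Therefore equivalence classes = 6

6


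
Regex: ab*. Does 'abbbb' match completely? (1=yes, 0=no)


Pattern: ab*
String: 'abbbb'
Pattern requires: exactly one 'a' followed by zero or more 'b's
First char is 'a' -> OK
Rest 'bbbb': all b's? Yes
Result: 1

1


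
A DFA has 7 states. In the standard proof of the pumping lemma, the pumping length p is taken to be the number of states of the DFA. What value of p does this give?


Pumping lemma for regular languages (standard proof):
Take p = |Q|, the number of DFA states.
Any string of length >= |Q| passes through |Q|+1 states while reading its first |Q| symbols,
so by pigeonhole some state repeats, giving the loop that can be pumped.
Here |Q| = 7
Therefore the proof uses p = 7

7


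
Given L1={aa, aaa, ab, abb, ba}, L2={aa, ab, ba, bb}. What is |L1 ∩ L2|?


L1 = {aa, aaa, ab, abb, ba}
L2 = {aa, ab, ba, bb}
Checking each string in L1 against L2:
  'aa': in L2? Yes
  'aaa': in L2? No
  'ab': in L2? Yes
  'abb': in L2? No
  'ba': in L2? Yes
Intersection = {aa, ab, ba}
|L1 ∩ L2| = 3

3


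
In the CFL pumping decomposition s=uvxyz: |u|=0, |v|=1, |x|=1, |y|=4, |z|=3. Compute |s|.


|s| = |u| + |v| + |x| + |y| + |z|
= 0 + 1 + 1 + 4 + 3
= 1 + 1 + 7
= 2 + 7
= 9

9


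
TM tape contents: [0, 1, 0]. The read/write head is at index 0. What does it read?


Tape: [0, 1, 0]
Positions: 0 1 2
Values:    0 1 0
Head at position 0
tape[0] = 0

0


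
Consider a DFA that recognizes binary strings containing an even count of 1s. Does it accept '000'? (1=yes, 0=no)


DFA has 2 states: q_even (start, accept=yes) and q_odd
Processing string '000' character by character:
  Position 0: read '0', 1-count=0 -> q_even (no change)
  Position 1: read '0', 1-count=0 -> q_even (no change)
  Position 2: read '0', 1-count=0 -> q_even (no change)
Final state: q_even, total 1s = 0 (even); the DFA requires an even count -> accept

1


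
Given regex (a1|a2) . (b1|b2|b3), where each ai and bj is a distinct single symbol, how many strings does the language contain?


First group: 2 alternatives
Second group: 3 alternatives
Concatenation: each choice from group 1 pairs with each from group 2
Total = 2 x 3 = 6

6


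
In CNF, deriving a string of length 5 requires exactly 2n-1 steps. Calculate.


Chomsky Normal Form derivation:
String length n = 5
Each step either:
  - Splits a nonterminal into two (n-1 such steps)
  - Converts a nonterminal to terminal (n such steps)
Total = (n-1) + n = 2n - 1
= 2(5) - 1
= 10 - 1
= 9

9


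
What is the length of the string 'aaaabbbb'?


String: 'aaaabbbb'
Counting characters:
  'a' appears 4 time(s)
  'b' appears 4 time(s)
Total length = 4 + 4 = 8

8


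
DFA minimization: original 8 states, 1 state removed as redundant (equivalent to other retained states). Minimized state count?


Original DFA: 8 states
Redundant states removed: 1
Minimized states = original - removed
= 8 - 1
= 7

7


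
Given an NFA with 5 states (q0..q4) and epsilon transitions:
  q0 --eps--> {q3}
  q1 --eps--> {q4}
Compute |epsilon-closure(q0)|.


Starting from q0
Initialize closure = {q0}
Follow epsilon from q0 -> add q3
Final closure: {q0, q3}
Size = 2

2


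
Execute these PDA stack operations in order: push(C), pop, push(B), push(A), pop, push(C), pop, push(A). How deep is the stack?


Tracing stack operations:
  push(C) -> stack = [C], depth=1
  pop -> removed C, stack = [], depth=0
  push(B) -> stack = [B], depth=1
  push(A) -> stack = [B,A], depth=2
  pop -> removed A, stack = [B], depth=1
  push(C) -> stack = [B,C], depth=2
  pop -> removed C, stack = [B], depth=1
  push(A) -> stack = [B,A], depth=2
Final depth = 2

2


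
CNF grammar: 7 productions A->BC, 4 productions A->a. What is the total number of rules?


CNF allows two rule forms:
  A -> BC (binary): 7 rules
  A -> a (terminal): 4 rules
Total = 7 + 4 = 11

11


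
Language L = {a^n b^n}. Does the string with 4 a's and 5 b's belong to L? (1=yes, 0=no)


Language requires equal numbers of a's and b's
PDA pushes for each 'a', pops for each 'b'
Number of a's = 4
Number of b's = 5
4 != 5 -> Reject

0


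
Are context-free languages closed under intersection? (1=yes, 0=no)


CFL closure properties:
  Closed under: union, concatenation, Kleene star
  NOT closed under: intersection, complement
Operation 'intersection' is in not-closed list -> No (not closed)

0


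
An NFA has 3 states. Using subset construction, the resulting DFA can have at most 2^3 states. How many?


NFA has 3 states
Subset construction: each DFA state = subset of NFA states
Maximum subsets = 2^3
2^3 = 8

8


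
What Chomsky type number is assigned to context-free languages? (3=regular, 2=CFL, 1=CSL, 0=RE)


Chomsky hierarchy levels:
  Type 3: Regular (DFA/NFA/regex)
  Type 2: Context-free (PDA)
  Type 1: Context-sensitive
  Type 0: Recursively enumerable (TM)
'context-free' corresponds to Type 2

2


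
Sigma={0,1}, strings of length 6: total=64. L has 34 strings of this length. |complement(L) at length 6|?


Alphabet: {0,1}
String length: 6
Total strings of length 6 = 2^6 = 64
Strings in L = 34
Complement = total - |L|
= 64 - 34
= 30

30


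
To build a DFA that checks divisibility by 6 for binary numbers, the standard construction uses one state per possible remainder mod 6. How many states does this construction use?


Divisibility by 6 is tracked via the remainder mod 6: 0, 1, ..., 5
The construction assigns one state to each remainder
Number of remainders = 6

6


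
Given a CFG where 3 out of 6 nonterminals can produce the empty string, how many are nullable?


Nonterminals: {S, A, B, C, D, E}
A nonterminal is nullable if it can derive epsilon
Counting nullable nonterminals: 3
Total nullable = 3

3


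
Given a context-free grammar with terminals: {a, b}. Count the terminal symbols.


Terminal symbols: a, b
Counting each: a (#1), b (#2)
Total = 2

2


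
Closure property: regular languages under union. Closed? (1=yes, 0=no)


Regular languages are closed under:
- Union (DFA product construction)
- Intersection (DFA product construction)
- Complement (swap accept/reject states)
- Concatenation (NFA construction)
- Kleene star (NFA construction)
union is in this list
Therefore: closed

1


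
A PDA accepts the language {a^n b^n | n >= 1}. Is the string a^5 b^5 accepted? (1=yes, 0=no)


Language requires equal numbers of a's and b's
PDA pushes for each 'a', pops for each 'b'
Number of a's = 5
Number of b's = 5
5 == 5 -> Accept

1


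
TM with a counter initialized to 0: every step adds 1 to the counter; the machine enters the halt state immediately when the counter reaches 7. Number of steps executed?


Counter starts at 0. Counting sequence:
  Step 1: counter = 1
  Step 2: counter = 2
  Step 3: counter = 3
  Step 4: counter = 4
  Step 5: counter = 5
  Step 6: counter = 6
  Step 7: counter = 7
Counter reached 7 -> halt
Total steps = 7

7


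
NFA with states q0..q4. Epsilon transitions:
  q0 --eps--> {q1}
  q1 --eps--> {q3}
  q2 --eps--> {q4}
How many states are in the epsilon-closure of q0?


Starting from q0
Initialize closure = {q0}
Follow epsilon from q0 -> add q1
Follow epsilon from q1 -> add q3
Final closure: {q0, q1, q3}
Size = 3

3


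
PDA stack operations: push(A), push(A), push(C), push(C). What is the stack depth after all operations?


Tracing stack operations:
  push(A) -> stack = [A], depth=1
  push(A) -> stack = [A,A], depth=2
  push(C) -> stack = [A,A,C], depth=3
  push(C) -> stack = [A,A,C,C], depth=4
Final depth = 4

4


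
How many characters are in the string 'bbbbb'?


String: 'bbbbb'
Counting characters:
  'b' appears 5 time(s)
Total length = 0 + 5 = 5

5


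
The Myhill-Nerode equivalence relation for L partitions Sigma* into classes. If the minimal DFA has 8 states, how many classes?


Myhill-Nerode theorem:
Number of equivalence classes = number of states in minimal DFA
Minimal DFA states = 8
Therefore equivalence classes = 8

8


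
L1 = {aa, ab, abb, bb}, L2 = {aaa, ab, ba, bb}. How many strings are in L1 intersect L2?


L1 = {aa, ab, abb, bb}
L2 = {aaa, ab, ba, bb}
Checking each string in L1 against L2:
  'aa': in L2? No
  'ab': in L2? Yes
  'abb': in L2? No
  'bb': in L2? Yes
Intersection = {ab, bb}
|L1 ∩ L2| = 2

2


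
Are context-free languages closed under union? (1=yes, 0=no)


CFL closure properties:
  Closed under: union, concatenation, Kleene star
  NOT closed under: intersection, complement
Operation 'union' is in closed list -> Yes (closed)

1


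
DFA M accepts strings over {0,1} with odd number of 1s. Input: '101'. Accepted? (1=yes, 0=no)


DFA has 2 states: q_even (start, accept=no) and q_odd
Processing string '101' character by character:
  Position 0: read '1', 1-count=1 -> q_odd
  Position 1: read '0', 1-count=1 -> q_odd (no change)
  Position 2: read '1', 1-count=2 -> q_even
Final state: q_even, total 1s = 2 (even); the DFA requires an odd count -> reject

0


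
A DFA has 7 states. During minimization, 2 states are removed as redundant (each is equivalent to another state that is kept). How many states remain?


Original DFA: 7 states
Redundant states removed: 2
Minimized states = original - removed
= 7 - 2
= 5

5


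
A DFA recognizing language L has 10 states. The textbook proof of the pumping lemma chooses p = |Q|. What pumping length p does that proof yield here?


Pumping lemma for regular languages (standard proof):
Take p = |Q|, the number of DFA states.
Any string of length >= |Q| passes through |Q|+1 states while reading its first |Q| symbols,
so by pigeonhole some state repeats, giving the loop that can be pumped.
Here |Q| = 10
Therefore the proof uses p = 10

10


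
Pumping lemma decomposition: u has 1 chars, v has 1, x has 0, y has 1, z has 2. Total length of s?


|s| = |u| + |v| + |x| + |y| + |z|
= 1 + 1 + 0 + 1 + 2
= 2 + 0 + 3
= 2 + 3
= 5

5


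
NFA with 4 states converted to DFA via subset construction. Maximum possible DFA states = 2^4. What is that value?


NFA has 4 states
Subset construction: each DFA state = subset of NFA states
Maximum subsets = 2^4
2^4 = 16

16


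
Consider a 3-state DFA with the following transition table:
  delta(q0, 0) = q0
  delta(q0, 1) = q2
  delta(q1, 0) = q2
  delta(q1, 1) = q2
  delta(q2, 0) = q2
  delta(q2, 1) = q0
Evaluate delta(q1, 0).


Looking up transition function:
delta(q1, 0) in the table
Row: q1, Column: 0
Result: q2

q2


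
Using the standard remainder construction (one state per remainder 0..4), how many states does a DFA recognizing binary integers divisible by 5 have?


Divisibility by 5 is tracked via the remainder mod 5: 0, 1, ..., 4
The construction assigns one state to each remainder
Number of remainders = 5

5


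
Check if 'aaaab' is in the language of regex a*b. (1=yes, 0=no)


Pattern: a*b
String: 'aaaab'
Pattern requires: zero or more 'a's followed by exactly one 'b'
Found 4 leading 'a's
Remaining: 'b'
Remaining is exactly 'b' -> match
Result: 1

1


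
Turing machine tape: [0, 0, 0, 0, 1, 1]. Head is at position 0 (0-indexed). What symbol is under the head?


Tape: [0, 0, 0, 0, 1, 1]
Positions: 0 1 2 3 4 5
Values:    0 0 0 0 1 1
Head at position 0
tape[0] = 0

0


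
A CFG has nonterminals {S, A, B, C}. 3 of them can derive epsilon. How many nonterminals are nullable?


Nonterminals: {S, A, B, C}
A nonterminal is nullable if it can derive epsilon
Counting nullable nonterminals: 3
Total nullable = 3

3


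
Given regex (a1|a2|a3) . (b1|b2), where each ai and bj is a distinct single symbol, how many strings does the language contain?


First group: 3 alternatives
Second group: 2 alternatives
Concatenation: each choice from group 1 pairs with each from group 2
Total = 3 x 2 = 6

6


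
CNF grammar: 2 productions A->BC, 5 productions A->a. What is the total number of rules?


CNF allows two rule forms:
  A -> BC (binary): 2 rules
  A -> a (terminal): 5 rules
Total = 2 + 5 = 7

7


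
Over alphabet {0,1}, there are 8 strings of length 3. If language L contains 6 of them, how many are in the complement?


Alphabet: {0,1}
String length: 3
Total strings of length 3 = 2^3 = 8
Strings in L = 6
Complement = total - |L|
= 8 - 6
= 2

2


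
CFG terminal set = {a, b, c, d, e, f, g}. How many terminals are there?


Terminal symbols: a, b, c, d, e, f, g
Counting each: a (#1), b (#2), c (#3), d (#4), e (#5), f (#6), g (#7)
Total = 7

7


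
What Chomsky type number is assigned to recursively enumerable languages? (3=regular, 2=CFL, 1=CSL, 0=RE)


Chomsky hierarchy levels:
  Type 3: Regular (DFA/NFA/regex)
  Type 2: Context-free (PDA)
  Type 1: Context-sensitive
  Type 0: Recursively enumerable (TM)
'recursively enumerable' corresponds to Type 0

0


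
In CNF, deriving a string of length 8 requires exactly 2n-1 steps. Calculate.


Chomsky Normal Form derivation:
String length n = 8
Each step either:
  - Splits a nonterminal into two (n-1 such steps)
  - Converts a nonterminal to terminal (n such steps)
Total = (n-1) + n = 2n - 1
= 2(8) - 1
= 16 - 1
= 15

15


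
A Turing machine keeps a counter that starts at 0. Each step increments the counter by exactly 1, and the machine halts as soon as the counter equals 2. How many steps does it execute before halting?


Counter starts at 0. Counting sequence:
  Step 1: counter = 1
  Step 2: counter = 2
Counter reached 2 -> halt
Total steps = 2

2


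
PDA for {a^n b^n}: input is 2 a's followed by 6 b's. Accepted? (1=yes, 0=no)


Language requires equal numbers of a's and b's
PDA pushes for each 'a', pops for each 'b'
Number of a's = 2
Number of b's = 6
2 != 6 -> Reject

0


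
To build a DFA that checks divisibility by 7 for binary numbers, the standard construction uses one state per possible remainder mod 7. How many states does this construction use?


Divisibility by 7 is tracked via the remainder mod 7: 0, 1, ..., 6
The construction assigns one state to each remainder
Number of remainders = 7

7


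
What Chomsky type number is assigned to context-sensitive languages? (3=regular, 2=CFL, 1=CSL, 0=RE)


Chomsky hierarchy levels:
  Type 3: Regular (DFA/NFA/regex)
  Type 2: Context-free (PDA)
  Type 1: Context-sensitive
  Type 0: Recursively enumerable (TM)
'context-sensitive' corresponds to Type 1

1


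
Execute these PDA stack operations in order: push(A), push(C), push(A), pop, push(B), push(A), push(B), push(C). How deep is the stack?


Tracing stack operations:
  push(A) -> stack = [A], depth=1
  push(C) -> stack = [A,C], depth=2
  push(A) -> stack = [A,C,A], depth=3
  pop -> removed A, stack = [A,C], depth=2
  push(B) -> stack = [A,C,B], depth=3
  push(A) -> stack = [A,C,B,A], depth=4
  push(B) -> stack = [A,C,B,A,B], depth=5
  push(C) -> stack = [A,C,B,A,B,C], depth=6
Final depth = 6

6


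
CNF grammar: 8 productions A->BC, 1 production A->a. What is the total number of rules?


CNF allows two rule forms:
  A -> BC (binary): 8 rules
  A -> a (terminal): 1 rule
Total = 8 + 1 = 9

9


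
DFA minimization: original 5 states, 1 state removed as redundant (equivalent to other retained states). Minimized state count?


Original DFA: 5 states
Redundant states removed: 1
Minimized states = original - removed
= 5 - 1
= 4

4


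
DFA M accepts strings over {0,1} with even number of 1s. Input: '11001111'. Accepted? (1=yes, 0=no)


DFA has 2 states: q_even (start, accept=yes) and q_odd
Processing string '11001111' character by character:
  Position 0: read '1', 1-count=1 -> q_odd
  Position 1: read '1', 1-count=2 -> q_even
  Position 2: read '0', 1-count=2 -> q_even (no change)
  Position 3: read '0', 1-count=2 -> q_even (no change)
  Position 4: read '1', 1-count=3 -> q_odd
  Position 5: read '1', 1-count=4 -> q_even
  Position 6: read '1', 1-count=5 -> q_odd
  Position 7: read '1', 1-count=6 -> q_even
Final state: q_even, total 1s = 6 (even); the DFA requires an even count -> accept

1


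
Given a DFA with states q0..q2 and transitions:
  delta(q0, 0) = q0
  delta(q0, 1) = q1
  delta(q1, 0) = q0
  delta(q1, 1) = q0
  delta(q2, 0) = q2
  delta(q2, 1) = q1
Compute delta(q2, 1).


Looking up transition function:
delta(q2, 1) in the table
Row: q2, Column: 1
Result: q1

q1


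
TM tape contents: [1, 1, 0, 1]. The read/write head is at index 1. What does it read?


Tape: [1, 1, 0, 1]
Positions: 0 1 2 3
Values:    1 1 0 1
Head at position 1
tape[1] = 1

1


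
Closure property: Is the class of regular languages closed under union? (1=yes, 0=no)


Regular languages are closed under all standard operations:
- Union: Yes (product construction)
- Intersection: Yes (product construction)
- Complement: Yes (swap accept/reject)
- Concatenation: Yes (NFA construction)
Operation: union -> Closed

1


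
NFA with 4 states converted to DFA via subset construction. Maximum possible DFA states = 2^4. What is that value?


NFA has 4 states
Subset construction: each DFA state = subset of NFA states
Maximum subsets = 2^4
2^4 = 16

16


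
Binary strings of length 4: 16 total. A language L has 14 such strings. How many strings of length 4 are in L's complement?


Alphabet: {0,1}
String length: 4
Total strings of length 4 = 2^4 = 16
Strings in L = 14
Complement = total - |L|
= 16 - 14
= 2

2


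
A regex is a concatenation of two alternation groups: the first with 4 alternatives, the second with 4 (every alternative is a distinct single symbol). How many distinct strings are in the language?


First group: 4 alternatives
Second group: 4 alternatives
Concatenation: each choice from group 1 pairs with each from group 2
Total = 4 x 4 = 16

16


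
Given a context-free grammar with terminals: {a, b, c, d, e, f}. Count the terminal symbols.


Terminal symbols: a, b, c, d, e, f
Counting each: a (#1), b (#2), c (#3), d (#4), e (#5), f (#6)
Total = 6

6


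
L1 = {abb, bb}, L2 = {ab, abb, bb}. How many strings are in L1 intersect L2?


L1 = {abb, bb}
L2 = {ab, abb, bb}
Checking each string in L1 against L2:
  'abb': in L2? Yes
  'bb': in L2? Yes
Intersection = {abb, bb}
|L1 ∩ L2| = 2

2


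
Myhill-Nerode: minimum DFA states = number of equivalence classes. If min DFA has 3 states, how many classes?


Myhill-Nerode theorem:
Number of equivalence classes = number of states in minimal DFA
Minimal DFA states = 3
Therefore equivalence classes = 3

3


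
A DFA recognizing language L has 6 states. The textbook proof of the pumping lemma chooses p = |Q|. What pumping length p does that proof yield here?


Pumping lemma for regular languages (standard proof):
Take p = |Q|, the number of DFA states.
Any string of length >= |Q| passes through |Q|+1 states while reading its first |Q| symbols,
so by pigeonhole some state repeats, giving the loop that can be pumped.
Here |Q| = 6
Therefore the proof uses p = 6

6


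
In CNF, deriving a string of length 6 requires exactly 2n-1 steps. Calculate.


Chomsky Normal Form derivation:
String length n = 6
Each step either:
  - Splits a nonterminal into two (n-1 such steps)
  - Converts a nonterminal to terminal (n such steps)
Total = (n-1) + n = 2n - 1
= 2(6) - 1
= 12 - 1
= 11

11


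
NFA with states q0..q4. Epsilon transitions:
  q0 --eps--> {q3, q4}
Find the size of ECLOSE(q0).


Starting from q0
Initialize closure = {q0}
Follow epsilon from q0 -> add q3
Follow epsilon from q0 -> add q4
Final closure: {q0, q3, q4}
Size = 3

3


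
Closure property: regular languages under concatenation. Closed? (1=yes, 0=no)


Regular languages are closed under:
- Union (DFA product construction)
- Intersection (DFA product construction)
- Complement (swap accept/reject states)
- Concatenation (NFA construction)
- Kleene star (NFA construction)
concatenation is in this list
Therefore: closed

1


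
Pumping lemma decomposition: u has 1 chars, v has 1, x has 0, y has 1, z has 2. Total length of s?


|s| = |u| + |v| + |x| + |y| + |z|
= 1 + 1 + 0 + 1 + 2
= 2 + 0 + 3
= 2 + 3
= 5

5


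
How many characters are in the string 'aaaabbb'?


String: 'aaaabbb'
Counting characters:
  'a' appears 4 time(s)
  'b' appears 3 time(s)
Total length = 4 + 3 = 7

7


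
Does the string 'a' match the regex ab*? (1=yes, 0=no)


Pattern: ab*
String: 'a'
Pattern requires: exactly one 'a' followed by zero or more 'b's
First char is 'a' -> OK
Rest '': all b's? Yes
Result: 1

1


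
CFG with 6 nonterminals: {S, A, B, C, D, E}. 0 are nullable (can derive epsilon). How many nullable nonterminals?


Nonterminals: {S, A, B, C, D, E}
A nonterminal is nullable if it can derive epsilon
Counting nullable nonterminals: 0
Total nullable = 0

0


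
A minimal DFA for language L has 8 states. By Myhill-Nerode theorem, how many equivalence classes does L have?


Myhill-Nerode theorem:
Number of equivalence classes = number of states in minimal DFA
Minimal DFA states = 8
Therefore equivalence classes = 8

8


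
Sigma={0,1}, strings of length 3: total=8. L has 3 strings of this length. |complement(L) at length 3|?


Alphabet: {0,1}
String length: 3
Total strings of length 3 = 2^3 = 8
Strings in L = 3
Complement = total - |L|
= 8 - 3
= 5

5


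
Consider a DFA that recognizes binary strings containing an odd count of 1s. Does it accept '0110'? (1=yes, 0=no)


DFA has 2 states: q_even (start, accept=no) and q_odd
Processing string '0110' character by character:
  Position 0: read '0', 1-count=0 -> q_even (no change)
  Position 1: read '1', 1-count=1 -> q_odd
  Position 2: read '1', 1-count=2 -> q_even
  Position 3: read '0', 1-count=2 -> q_even (no change)
Final state: q_even, total 1s = 2 (even); the DFA requires an odd count -> reject

0


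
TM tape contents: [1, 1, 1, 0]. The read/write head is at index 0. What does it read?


Tape: [1, 1, 1, 0]
Positions: 0 1 2 3
Values:    1 1 1 0
Head at position 0
tape[0] = 1

1


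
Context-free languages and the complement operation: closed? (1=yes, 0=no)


CFL closure properties:
  Closed under: union, concatenation, Kleene star
  NOT closed under: intersection, complement
Operation 'complement' is in not-closed list -> No (not closed)

0


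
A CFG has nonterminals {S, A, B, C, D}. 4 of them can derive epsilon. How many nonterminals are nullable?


Nonterminals: {S, A, B, C, D}
A nonterminal is nullable if it can derive epsilon
Counting nullable nonterminals: 4
Total nullable = 4

4


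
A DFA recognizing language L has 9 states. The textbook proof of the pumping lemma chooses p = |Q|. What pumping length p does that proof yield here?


Pumping lemma for regular languages (standard proof):
Take p = |Q|, the number of DFA states.
Any string of length >= |Q| passes through |Q|+1 states while reading its first |Q| symbols,
so by pigeonhole some state repeats, giving the loop that can be pumped.
Here |Q| = 9
Therefore the proof uses p = 9

9


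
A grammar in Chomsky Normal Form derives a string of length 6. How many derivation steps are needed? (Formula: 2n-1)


Chomsky Normal Form derivation:
String length n = 6
Each step either:
  - Splits a nonterminal into two (n-1 such steps)
  - Converts a nonterminal to terminal (n such steps)
Total = (n-1) + n = 2n - 1
= 2(6) - 1
= 12 - 1
= 11

11


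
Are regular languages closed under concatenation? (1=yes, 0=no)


Regular languages are closed under:
- Union (DFA product construction)
- Intersection (DFA product construction)
- Complement (swap accept/reject states)
- Concatenation (NFA construction)
- Kleene star (NFA construction)
concatenation is in this list
Therefore: closed

1


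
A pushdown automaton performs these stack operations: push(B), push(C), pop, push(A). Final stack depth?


Tracing stack operations:
  push(B) -> stack = [B], depth=1
  push(C) -> stack = [B,C], depth=2
  pop -> removed C, stack = [B], depth=1
  push(A) -> stack = [B,A], depth=2
Final depth = 2

2


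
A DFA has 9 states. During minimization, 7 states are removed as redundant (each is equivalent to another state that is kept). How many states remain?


Original DFA: 9 states
Redundant states removed: 7
Minimized states = original - removed
= 9 - 7
= 2

2


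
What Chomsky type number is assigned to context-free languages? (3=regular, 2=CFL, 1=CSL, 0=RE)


Chomsky hierarchy levels:
  Type 3: Regular (DFA/NFA/regex)
  Type 2: Context-free (PDA)
  Type 1: Context-sensitive
  Type 0: Recursively enumerable (TM)
'context-free' corresponds to Type 2

2


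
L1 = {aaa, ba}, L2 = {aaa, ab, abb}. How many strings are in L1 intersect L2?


L1 = {aaa, ba}
L2 = {aaa, ab, abb}
Checking each string in L1 against L2:
  'aaa': in L2? Yes
  'ba': in L2? No
Intersection = {aaa}
|L1 ∩ L2| = 1

1


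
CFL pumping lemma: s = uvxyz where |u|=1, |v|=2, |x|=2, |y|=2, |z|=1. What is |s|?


|s| = |u| + |v| + |x| + |y| + |z|
= 1 + 2 + 2 + 2 + 1
= 3 + 2 + 3
= 5 + 3
= 8

8


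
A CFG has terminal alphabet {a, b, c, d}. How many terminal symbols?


Terminal symbols: a, b, c, d
Counting each: a (#1), b (#2), c (#3), d (#4)
Total = 4

4


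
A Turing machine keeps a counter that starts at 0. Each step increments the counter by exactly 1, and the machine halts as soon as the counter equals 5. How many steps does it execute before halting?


Counter starts at 0. Counting sequence:
  Step 1: counter = 1
  Step 2: counter = 2
  Step 3: counter = 3
  Step 4: counter = 4
  Step 5: counter = 5
Counter reached 5 -> halt
Total steps = 5

5


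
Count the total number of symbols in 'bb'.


String: 'bb'
Counting characters:
  'b' appears 2 time(s)
Total length = 0 + 2 = 2

2


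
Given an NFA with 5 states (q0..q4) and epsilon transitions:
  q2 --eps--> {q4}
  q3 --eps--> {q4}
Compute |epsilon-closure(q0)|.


Starting from q0
Initialize closure = {q0}
q0 has no outgoing epsilon transitions -> nothing to add
Final closure: {q0}
Size = 1

1


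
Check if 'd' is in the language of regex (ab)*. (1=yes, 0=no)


Pattern: (ab)*
String: 'd'
Pattern requires: zero or more repetitions of 'ab'
Length 1 is odd -> cannot be (ab)* -> no match
Result: 0

0


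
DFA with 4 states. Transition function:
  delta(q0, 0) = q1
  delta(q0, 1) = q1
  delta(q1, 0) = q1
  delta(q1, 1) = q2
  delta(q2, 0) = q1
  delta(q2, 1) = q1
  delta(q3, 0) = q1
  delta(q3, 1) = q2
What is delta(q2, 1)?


Looking up transition function:
delta(q2, 1) in the table
Row: q2, Column: 1
Result: q1

q1


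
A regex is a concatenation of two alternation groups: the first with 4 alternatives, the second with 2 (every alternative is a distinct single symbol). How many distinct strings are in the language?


First group: 4 alternatives
Second group: 2 alternatives
Concatenation: each choice from group 1 pairs with each from group 2
Total = 4 x 2 = 8

8


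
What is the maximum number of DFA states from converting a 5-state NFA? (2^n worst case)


NFA has 5 states
Subset construction: each DFA state = subset of NFA states
Maximum subsets = 2^5
2^5 = 32

32


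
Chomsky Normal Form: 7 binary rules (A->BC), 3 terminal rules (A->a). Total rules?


CNF allows two rule forms:
  A -> BC (binary): 7 rules
  A -> a (terminal): 3 rules
Total = 7 + 3 = 10

10


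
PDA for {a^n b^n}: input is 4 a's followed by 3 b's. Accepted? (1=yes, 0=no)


Language requires equal numbers of a's and b's
PDA pushes for each 'a', pops for each 'b'
Number of a's = 4
Number of b's = 3
4 != 3 -> Reject

0


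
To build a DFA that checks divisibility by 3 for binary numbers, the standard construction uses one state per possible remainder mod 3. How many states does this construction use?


Divisibility by 3 is tracked via the remainder mod 3: 0, 1, ..., 2
The construction assigns one state to each remainder
Number of remainders = 3

3


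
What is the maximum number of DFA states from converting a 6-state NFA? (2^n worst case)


NFA has 6 states
Subset construction: each DFA state = subset of NFA states
Maximum subsets = 2^6
2^6 = 64

64


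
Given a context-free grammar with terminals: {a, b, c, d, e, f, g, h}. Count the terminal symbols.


Terminal symbols: a, b, c, d, e, f, g, h
Counting each: a (#1), b (#2), c (#3), d (#4), e (#5), f (#6), g (#7), h (#8)
Total = 8

8


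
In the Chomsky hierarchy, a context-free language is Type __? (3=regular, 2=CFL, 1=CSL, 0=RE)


Chomsky hierarchy levels:
  Type 3: Regular (DFA/NFA/regex)
  Type 2: Context-free (PDA)
  Type 1: Context-sensitive
  Type 0: Recursively enumerable (TM)
'context-free' corresponds to Type 2

2


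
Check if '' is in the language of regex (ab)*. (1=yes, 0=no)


Pattern: (ab)*
String: ''
Pattern requires: zero or more repetitions of 'ab'
Pairs: []
All pairs are 'ab'? Yes
Result: 1

1


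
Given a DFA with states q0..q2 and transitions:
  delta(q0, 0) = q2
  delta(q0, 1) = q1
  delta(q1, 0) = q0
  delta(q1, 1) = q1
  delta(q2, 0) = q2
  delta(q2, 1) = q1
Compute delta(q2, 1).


Looking up transition function:
delta(q2, 1) in the table
Row: q2, Column: 1
Result: q1

q1


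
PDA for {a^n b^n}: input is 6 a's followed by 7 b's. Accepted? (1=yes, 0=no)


Language requires equal numbers of a's and b's
PDA pushes for each 'a', pops for each 'b'
Number of a's = 6
Number of b's = 7
6 != 7 -> Reject

0


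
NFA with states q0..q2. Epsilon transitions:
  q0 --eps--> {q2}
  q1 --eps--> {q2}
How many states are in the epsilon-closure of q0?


Starting from q0
Initialize closure = {q0}
Follow epsilon from q0 -> add q2
Final closure: {q0, q2}
Size = 2

2


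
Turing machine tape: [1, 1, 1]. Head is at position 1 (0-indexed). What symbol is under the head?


Tape: [1, 1, 1]
Positions: 0 1 2
Values:    1 1 1
Head at position 1
tape[1] = 1

1


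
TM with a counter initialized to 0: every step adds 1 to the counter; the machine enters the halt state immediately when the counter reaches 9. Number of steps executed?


Counter starts at 0. Counting sequence:
  Step 1: counter = 1
  Step 2: counter = 2
  Step 3: counter = 3
  Step 4: counter = 4
  Step 5: counter = 5
  Step 6: counter = 6
  ...
  Step 9: counter = 9
Counter reached 9 -> halt
Total steps = 9

9


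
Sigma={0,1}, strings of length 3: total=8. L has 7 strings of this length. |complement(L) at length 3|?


Alphabet: {0,1}
String length: 3
Total strings of length 3 = 2^3 = 8
Strings in L = 7
Complement = total - |L|
= 8 - 7
= 1

1


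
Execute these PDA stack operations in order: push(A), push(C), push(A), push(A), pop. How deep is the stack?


Tracing stack operations:
  push(A) -> stack = [A], depth=1
  push(C) -> stack = [A,C], depth=2
  push(A) -> stack = [A,C,A], depth=3
  push(A) -> stack = [A,C,A,A], depth=4
  pop -> removed A, stack = [A,C,A], depth=3
Final depth = 3

3


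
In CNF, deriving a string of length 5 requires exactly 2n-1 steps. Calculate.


Chomsky Normal Form derivation:
String length n = 5
Each step either:
  - Splits a nonterminal into two (n-1 such steps)
  - Converts a nonterminal to terminal (n such steps)
Total = (n-1) + n = 2n - 1
= 2(5) - 1
= 10 - 1
= 9

9


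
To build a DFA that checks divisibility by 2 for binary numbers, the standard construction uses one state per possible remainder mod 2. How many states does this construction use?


Divisibility by 2 is tracked via the remainder mod 2: 0, 1, ..., 1
The construction assigns one state to each remainder
Number of remainders = 2

2


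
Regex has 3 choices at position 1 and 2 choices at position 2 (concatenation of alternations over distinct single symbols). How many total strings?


First group: 3 alternatives
Second group: 2 alternatives
Concatenation: each choice from group 1 pairs with each from group 2
Total = 3 x 2 = 6

6


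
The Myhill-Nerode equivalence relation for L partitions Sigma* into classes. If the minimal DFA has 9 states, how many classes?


Myhill-Nerode theorem:
Number of equivalence classes = number of states in minimal DFA
Minimal DFA states = 9
Therefore equivalence classes = 9

9


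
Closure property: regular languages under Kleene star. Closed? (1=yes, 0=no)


Regular languages are closed under:
- Union (DFA product construction)
- Intersection (DFA product construction)
- Complement (swap accept/reject states)
- Concatenation (NFA construction)
- Kleene star (NFA construction)
Kleene star is in this list
Therefore: closed

1


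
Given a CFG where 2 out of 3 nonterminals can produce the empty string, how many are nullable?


Nonterminals: {S, A, B}
A nonterminal is nullable if it can derive epsilon
Counting nullable nonterminals: 2
Total nullable = 2

2


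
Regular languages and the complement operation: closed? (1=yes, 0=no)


Regular languages are closed under all standard operations:
- Union: Yes (product construction)
- Intersection: Yes (product construction)
- Complement: Yes (swap accept/reject)
- Concatenation: Yes (NFA construction)
Operation: complement -> Closed

1


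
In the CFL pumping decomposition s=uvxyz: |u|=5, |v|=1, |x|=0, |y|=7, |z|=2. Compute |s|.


|s| = |u| + |v| + |x| + |y| + |z|
= 5 + 1 + 0 + 7 + 2
= 6 + 0 + 9
= 6 + 9
= 15

15


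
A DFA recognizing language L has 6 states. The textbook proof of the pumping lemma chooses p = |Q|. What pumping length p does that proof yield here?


Pumping lemma for regular languages (standard proof):
Take p = |Q|, the number of DFA states.
Any string of length >= |Q| passes through |Q|+1 states while reading its first |Q| symbols,
so by pigeonhole some state repeats, giving the loop that can be pumped.
Here |Q| = 6
Therefore the proof uses p = 6

6


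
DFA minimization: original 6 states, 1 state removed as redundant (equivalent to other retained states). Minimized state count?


Original DFA: 6 states
Redundant states removed: 1
Minimized states = original - removed
= 6 - 1
= 5

5


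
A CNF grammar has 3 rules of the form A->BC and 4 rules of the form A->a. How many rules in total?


CNF allows two rule forms:
  A -> BC (binary): 3 rules
  A -> a (terminal): 4 rules
Total = 3 + 4 = 7

7


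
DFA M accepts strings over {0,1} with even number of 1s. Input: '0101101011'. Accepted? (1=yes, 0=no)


DFA has 2 states: q_even (start, accept=yes) and q_odd
Processing string '0101101011' character by character:
  Position 0: read '0', 1-count=0 -> q_even (no change)
  Position 1: read '1', 1-count=1 -> q_odd
  Position 2: read '0', 1-count=1 -> q_odd (no change)
  Position 3: read '1', 1-count=2 -> q_even
  Position 4: read '1', 1-count=3 -> q_odd
  Position 5: read '0', 1-count=3 -> q_odd (no change)
  Position 6: read '1', 1-count=4 -> q_even
  Position 7: read '0', 1-count=4 -> q_even (no change)
  Position 8: read '1', 1-count=5 -> q_odd
  Position 9: read '1', 1-count=6 -> q_even
Final state: q_even, total 1s = 6 (even); the DFA requires an even count -> accept

1


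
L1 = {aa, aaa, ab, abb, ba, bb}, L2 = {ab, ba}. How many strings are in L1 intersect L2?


L1 = {aa, aaa, ab, abb, ba, bb}
L2 = {ab, ba}
Checking each string in L1 against L2:
  'aa': in L2? No
  'aaa': in L2? No
  'ab': in L2? Yes
  'abb': in L2? No
  'ba': in L2? Yes
  'bb': in L2? No
Intersection = {ab, ba}
|L1 ∩ L2| = 2

2


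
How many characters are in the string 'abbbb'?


String: 'abbbb'
Counting characters:
  'a' appears 1 time(s)
  'b' appears 4 time(s)
Total length = 1 + 4 = 5

5


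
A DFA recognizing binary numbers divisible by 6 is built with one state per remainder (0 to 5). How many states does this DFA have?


Divisibility by 6 is tracked via the remainder mod 6: 0, 1, ..., 5
The construction assigns one state to each remainder
Number of remainders = 6

6


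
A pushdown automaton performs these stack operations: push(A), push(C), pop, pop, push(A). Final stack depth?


Tracing stack operations:
  push(A) -> stack = [A], depth=1
  push(C) -> stack = [A,C], depth=2
  pop -> removed C, stack = [A], depth=1
  pop -> removed A, stack = [], depth=0
  push(A) -> stack = [A], depth=1
Final depth = 1

1


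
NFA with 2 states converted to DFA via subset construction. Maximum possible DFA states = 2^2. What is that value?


NFA has 2 states
Subset construction: each DFA state = subset of NFA states
Maximum subsets = 2^2
2^2 = 4

4


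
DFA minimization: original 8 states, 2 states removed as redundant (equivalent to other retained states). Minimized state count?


Original DFA: 8 states
Redundant states removed: 2
Minimized states = original - removed
= 8 - 2
= 6

6


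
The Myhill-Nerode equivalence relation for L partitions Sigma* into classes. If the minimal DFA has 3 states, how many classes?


Myhill-Nerode theorem:
Number of equivalence classes = number of states in minimal DFA
Minimal DFA states = 3
Therefore equivalence classes = 3

3


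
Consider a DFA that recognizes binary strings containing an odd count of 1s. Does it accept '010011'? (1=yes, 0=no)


DFA has 2 states: q_even (start, accept=no) and q_odd
Processing string '010011' character by character:
  Position 0: read '0', 1-count=0 -> q_even (no change)
  Position 1: read '1', 1-count=1 -> q_odd
  Position 2: read '0', 1-count=1 -> q_odd (no change)
  Position 3: read '0', 1-count=1 -> q_odd (no change)
  Position 4: read '1', 1-count=2 -> q_even
  Position 5: read '1', 1-count=3 -> q_odd
Final state: q_odd, total 1s = 3 (odd); the DFA requires an odd count -> accept

1
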